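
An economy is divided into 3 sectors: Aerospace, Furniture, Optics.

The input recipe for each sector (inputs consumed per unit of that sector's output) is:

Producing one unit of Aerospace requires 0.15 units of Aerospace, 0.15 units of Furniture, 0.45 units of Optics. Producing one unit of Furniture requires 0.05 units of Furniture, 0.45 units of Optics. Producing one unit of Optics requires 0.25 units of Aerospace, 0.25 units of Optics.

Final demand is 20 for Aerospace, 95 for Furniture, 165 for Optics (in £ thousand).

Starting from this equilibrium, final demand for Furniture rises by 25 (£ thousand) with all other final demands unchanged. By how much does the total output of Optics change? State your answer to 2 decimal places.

Δx_3 = 19.84

I − A =
  [   0.85     0.00    -0.25]
  [  -0.15     0.95     0.00]
  [  -0.45    -0.45     0.75]
Cofactors of I−A, C_ij = (−1)^(i+j)·(minor ij) (rows/columns in the sector order above):
  C_11 = (0.95)(0.75) − (0.00)(-0.45) = 0.7125
  C_12 = −[(-0.15)(0.75) − (0.00)(-0.45)] = 0.1125
  C_13 = (-0.15)(-0.45) − (0.95)(-0.45) = 0.4950
  C_21 = −[(0.00)(0.75) − (-0.25)(-0.45)] = 0.1125
  C_22 = (0.85)(0.75) − (-0.25)(-0.45) = 0.5250
  C_23 = −[(0.85)(-0.45) − (0.00)(-0.45)] = 0.3825
  C_31 = (0.00)(0.00) − (-0.25)(0.95) = 0.2375
  C_32 = −[(0.85)(0.00) − (-0.25)(-0.15)] = 0.0375
  C_33 = (0.85)(0.95) − (0.00)(-0.15) = 0.8075
det(I−A) = Σ_j (I−A)_1j·C_1j = (0.85)(0.7125) + (0.00)(0.1125) + (-0.25)(0.4950) = 0.481875
adj(I−A) = Cᵀ =
  [ 0.7125   0.1125   0.2375]
  [ 0.1125   0.5250   0.0375]
  [ 0.4950   0.3825   0.8075]
(I − A)⁻¹ = adj(I−A) / det(I−A) ≈
  [   1.4786     0.2335     0.4929]
  [   0.2335     1.0895     0.0778]
  [   1.0272     0.7938     1.6757]
Δx = (I − A)⁻¹ Δd with Δd having +25 in the Furniture component and 0 elsewhere.
So Δx_3 = L_32 · (+25), where L_32 = adj(I−A)_32 / det(I−A) = 0.3825 / 0.481875.
Δx_3 = 0.3825 × (+25) / 0.481875 = 9.5625 / 0.481875 ≈ 19.84.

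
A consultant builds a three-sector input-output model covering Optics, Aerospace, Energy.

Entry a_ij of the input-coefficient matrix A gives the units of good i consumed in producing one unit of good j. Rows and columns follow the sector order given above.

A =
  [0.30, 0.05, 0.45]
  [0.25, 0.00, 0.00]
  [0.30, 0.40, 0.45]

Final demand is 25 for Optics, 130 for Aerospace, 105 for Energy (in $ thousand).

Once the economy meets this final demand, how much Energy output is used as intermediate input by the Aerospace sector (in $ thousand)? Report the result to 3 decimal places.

z_EA = 96.404

I − A =
  [   0.70    -0.05    -0.45]
  [  -0.25     1.00     0.00]
  [  -0.30    -0.40     0.55]
Cofactors of I−A, C_ij = (−1)^(i+j)·(minor ij) (rows/columns in the sector order above):
  C_11 = (1.00)(0.55) − (0.00)(-0.40) = 0.5500
  C_12 = −[(-0.25)(0.55) − (0.00)(-0.30)] = 0.1375
  C_13 = (-0.25)(-0.40) − (1.00)(-0.30) = 0.4000
  C_21 = −[(-0.05)(0.55) − (-0.45)(-0.40)] = 0.2075
  C_22 = (0.70)(0.55) − (-0.45)(-0.30) = 0.2500
  C_23 = −[(0.70)(-0.40) − (-0.05)(-0.30)] = 0.2950
  C_31 = (-0.05)(0.00) − (-0.45)(1.00) = 0.4500
  C_32 = −[(0.70)(0.00) − (-0.45)(-0.25)] = 0.1125
  C_33 = (0.70)(1.00) − (-0.05)(-0.25) = 0.6875
det(I−A) = Σ_j (I−A)_1j·C_1j = (0.70)(0.5500) + (-0.05)(0.1375) + (-0.45)(0.4000) = 0.198125
adj(I−A) = Cᵀ =
  [ 0.5500   0.2075   0.4500]
  [ 0.1375   0.2500   0.1125]
  [ 0.4000   0.2950   0.6875]
(I − A)⁻¹ = adj(I−A) / det(I−A) ≈
  [   2.7760     1.0473     2.2713]
  [   0.6940     1.2618     0.5678]
  [   2.0189     1.4890     3.4700]
First solve x = (I − A)⁻¹ d = adj(I−A)·d / det(I−A); in particular x_A = (0.1375·25 + 0.2500·130 + 0.1125·105) / 0.198125 = 47.75 / 0.198125 ≈ 241.00946.
Intermediate flow from E to A: z_EA = a_EA · x_A = 0.40 × 47.75 / 0.198125 = 19.10 / 0.198125 ≈ 96.404.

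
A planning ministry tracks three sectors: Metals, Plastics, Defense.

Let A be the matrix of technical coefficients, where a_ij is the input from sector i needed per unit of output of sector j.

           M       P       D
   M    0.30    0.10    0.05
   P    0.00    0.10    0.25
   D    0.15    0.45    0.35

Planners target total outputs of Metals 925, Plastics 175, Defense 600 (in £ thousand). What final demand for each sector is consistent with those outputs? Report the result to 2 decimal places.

I − A =
  [   0.70    -0.10    -0.05]
  [   0.00     0.90    -0.25]
  [  -0.15    -0.45     0.65]
d = (I − A) x:
  d_M = (+0.70)·925 + (-0.10)·175 + (-0.05)·600 = 600.00
  d_P = (+0.00)·925 + (+0.90)·175 + (-0.25)·600 = 7.50
  d_D = (-0.15)·925 + (-0.45)·175 + (+0.65)·600 = 172.50

d_M = 600.00, d_P = 7.50, d_D = 172.50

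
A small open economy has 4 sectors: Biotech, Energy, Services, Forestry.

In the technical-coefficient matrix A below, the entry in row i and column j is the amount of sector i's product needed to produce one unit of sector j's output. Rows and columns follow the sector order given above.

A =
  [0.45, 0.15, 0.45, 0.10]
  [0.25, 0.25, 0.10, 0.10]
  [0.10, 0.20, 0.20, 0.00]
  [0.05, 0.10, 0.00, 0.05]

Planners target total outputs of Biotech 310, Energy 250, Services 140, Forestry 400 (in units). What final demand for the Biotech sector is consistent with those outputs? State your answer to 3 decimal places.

I − A =
  [   0.55    -0.15    -0.45    -0.10]
  [  -0.25     0.75    -0.10    -0.10]
  [  -0.10    -0.20     0.80     0.00]
  [  -0.05    -0.10     0.00     0.95]
d = (I − A) x:
  d_B = (+0.55)·310 + (-0.15)·250 + (-0.45)·140 + (-0.10)·400 = 30.000
  d_E = (-0.25)·310 + (+0.75)·250 + (-0.10)·140 + (-0.10)·400 = 56.000
  d_S = (-0.10)·310 + (-0.20)·250 + (+0.80)·140 + (+0.00)·400 = 31.000
  d_F = (-0.05)·310 + (-0.10)·250 + (+0.00)·140 + (+0.95)·400 = 339.500

d_B = 30.000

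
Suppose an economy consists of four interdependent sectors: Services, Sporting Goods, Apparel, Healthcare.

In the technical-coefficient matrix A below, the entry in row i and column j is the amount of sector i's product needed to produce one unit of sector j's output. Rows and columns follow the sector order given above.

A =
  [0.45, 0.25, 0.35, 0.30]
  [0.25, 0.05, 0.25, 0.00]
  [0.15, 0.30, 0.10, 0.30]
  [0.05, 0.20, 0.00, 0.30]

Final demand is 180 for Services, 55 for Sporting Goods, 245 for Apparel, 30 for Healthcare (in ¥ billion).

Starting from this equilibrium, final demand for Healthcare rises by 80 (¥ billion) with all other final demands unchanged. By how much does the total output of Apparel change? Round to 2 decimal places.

I − A =
  [   0.55    -0.25    -0.35    -0.30]
  [  -0.25     0.95    -0.25     0.00]
  [  -0.15    -0.30     0.90    -0.30]
  [  -0.05    -0.20     0.00     0.70]
Compute the cofactors C_ij = (−1)^(i+j)·(3×3 minor ij) of I−A; the adjugate is their transpose:
adj(I−A) = Cᵀ =
  [ 0.53100   0.30600   0.29150   0.35250]
  [ 0.18750   0.29100   0.15375   0.14625]
  [ 0.18150   0.18300   0.29275   0.20325]
  [ 0.09150   0.10500   0.06475   0.28725]
det(I−A) = Σ_j (I−A)_1j·C_1j = (0.55)(0.53100) + (-0.25)(0.18750) + (-0.35)(0.18150) + (-0.30)(0.09150) = 0.1542
(I − A)⁻¹ = adj(I−A) / det(I−A) ≈
  [   3.4436     1.9844     1.8904     2.2860]
  [   1.2160     1.8872     0.9971     0.9484]
  [   1.1770     1.1868     1.8985     1.3181]
  [   0.5934     0.6809     0.4199     1.8628]
Δx = (I − A)⁻¹ Δd with Δd having +80 in the Healthcare component and 0 elsewhere.
So Δx_3 = L_34 · (+80), where L_34 = adj(I−A)_34 / det(I−A) = 0.20325 / 0.1542.
Δx_3 = 0.20325 × (+80) / 0.1542 = 16.26 / 0.1542 ≈ 105.45.

Δx_3 = 105.45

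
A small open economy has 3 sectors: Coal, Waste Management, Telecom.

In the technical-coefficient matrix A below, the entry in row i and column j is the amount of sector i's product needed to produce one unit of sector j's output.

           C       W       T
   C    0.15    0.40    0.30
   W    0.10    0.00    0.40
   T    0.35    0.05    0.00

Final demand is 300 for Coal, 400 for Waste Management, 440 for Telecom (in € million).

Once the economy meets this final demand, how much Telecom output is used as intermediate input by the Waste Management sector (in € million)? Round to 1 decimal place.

z_TW = 42.3

I − A =
  [   0.85    -0.40    -0.30]
  [  -0.10     1.00    -0.40]
  [  -0.35    -0.05     1.00]
Cofactors of I−A, C_ij = (−1)^(i+j)·(minor ij) (rows/columns in the sector order above):
  C_11 = (1.00)(1.00) − (-0.40)(-0.05) = 0.9800
  C_12 = −[(-0.10)(1.00) − (-0.40)(-0.35)] = 0.2400
  C_13 = (-0.10)(-0.05) − (1.00)(-0.35) = 0.3550
  C_21 = −[(-0.40)(1.00) − (-0.30)(-0.05)] = 0.4150
  C_22 = (0.85)(1.00) − (-0.30)(-0.35) = 0.7450
  C_23 = −[(0.85)(-0.05) − (-0.40)(-0.35)] = 0.1825
  C_31 = (-0.40)(-0.40) − (-0.30)(1.00) = 0.4600
  C_32 = −[(0.85)(-0.40) − (-0.30)(-0.10)] = 0.3700
  C_33 = (0.85)(1.00) − (-0.40)(-0.10) = 0.8100
det(I−A) = Σ_j (I−A)_1j·C_1j = (0.85)(0.9800) + (-0.40)(0.2400) + (-0.30)(0.3550) = 0.6305
adj(I−A) = Cᵀ =
  [ 0.9800   0.4150   0.4600]
  [ 0.2400   0.7450   0.3700]
  [ 0.3550   0.1825   0.8100]
(I − A)⁻¹ = adj(I−A) / det(I−A) ≈
  [   1.5543     0.6582     0.7296]
  [   0.3807     1.1816     0.5868]
  [   0.5630     0.2895     1.2847]
First solve x = (I − A)⁻¹ d = adj(I−A)·d / det(I−A); in particular x_W = (0.2400·300 + 0.7450·400 + 0.3700·440) / 0.6305 = 532.80 / 0.6305 ≈ 845.044.
Intermediate flow from T to W: z_TW = a_TW · x_W = 0.05 × 532.80 / 0.6305 = 26.64 / 0.6305 ≈ 42.3.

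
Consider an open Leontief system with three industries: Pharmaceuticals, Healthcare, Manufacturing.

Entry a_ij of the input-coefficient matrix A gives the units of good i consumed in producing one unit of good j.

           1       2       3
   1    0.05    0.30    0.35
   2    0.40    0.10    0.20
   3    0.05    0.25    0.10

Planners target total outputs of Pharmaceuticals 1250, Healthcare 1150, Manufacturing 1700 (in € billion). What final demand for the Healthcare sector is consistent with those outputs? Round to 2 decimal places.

I − A =
  [   0.95    -0.30    -0.35]
  [  -0.40     0.90    -0.20]
  [  -0.05    -0.25     0.90]
d = (I − A) x:
  d_1 = (+0.95)·1250 + (-0.30)·1150 + (-0.35)·1700 = 247.50
  d_2 = (-0.40)·1250 + (+0.90)·1150 + (-0.20)·1700 = 195.00
  d_3 = (-0.05)·1250 + (-0.25)·1150 + (+0.90)·1700 = 1180.00

d_2 = 195.00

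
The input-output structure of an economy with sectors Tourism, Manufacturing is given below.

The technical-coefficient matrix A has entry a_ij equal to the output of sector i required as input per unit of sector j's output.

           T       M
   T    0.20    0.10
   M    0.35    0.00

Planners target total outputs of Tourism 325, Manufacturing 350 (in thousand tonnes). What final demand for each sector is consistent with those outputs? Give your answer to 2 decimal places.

d_T = 225.00, d_M = 236.25

I − A =
  [   0.80    -0.10]
  [  -0.35     1.00]
d = (I − A) x:
  d_T = (+0.80)·325 + (-0.10)·350 = 225.00
  d_M = (-0.35)·325 + (+1.00)·350 = 236.25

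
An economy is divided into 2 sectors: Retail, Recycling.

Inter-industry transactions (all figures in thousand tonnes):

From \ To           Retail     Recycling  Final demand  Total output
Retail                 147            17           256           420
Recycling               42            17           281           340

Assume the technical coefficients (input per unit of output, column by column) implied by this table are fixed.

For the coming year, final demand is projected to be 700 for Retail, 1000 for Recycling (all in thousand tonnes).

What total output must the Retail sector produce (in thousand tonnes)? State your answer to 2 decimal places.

x_1 = 1167.35

Technical coefficients a_ij = z_ij / X_j:
  a_11 = 147/420 = 0.35, a_21 = 42/420 = 0.10
  a_12 = 17/340 = 0.05, a_22 = 17/340 = 0.05
I − A =
  [   0.65    -0.05]
  [  -0.10     0.95]
det(I−A) = (0.65)(0.95) − (-0.05)(-0.10) = 0.6125
adj(I−A) = [[0.95, 0.05], [0.10, 0.65]]
(I − A)⁻¹ = adj(I−A) / det(I−A) ≈
  [   1.5510     0.0816]
  [   0.1633     1.0612]
x = (I − A)⁻¹ d = adj(I−A)·d / det(I−A), with det(I−A) = 0.6125:
  x_1 = (0.95·700 + 0.05·1000) / 0.6125 = 715.00 / 0.6125 ≈ 1167.35
  x_2 = (0.10·700 + 0.65·1000) / 0.6125 = 720.00 / 0.6125 ≈ 1175.51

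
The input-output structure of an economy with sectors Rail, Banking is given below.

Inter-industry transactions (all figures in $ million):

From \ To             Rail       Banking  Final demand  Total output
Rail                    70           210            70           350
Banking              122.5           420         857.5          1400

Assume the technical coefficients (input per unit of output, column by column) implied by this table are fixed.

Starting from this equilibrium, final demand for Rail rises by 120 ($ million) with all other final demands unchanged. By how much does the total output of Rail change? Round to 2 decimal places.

Δx_1 = 165.52

Technical coefficients a_ij = z_ij / X_j:
  a_11 = 70/350 = 0.20, a_21 = 122.5/350 = 0.35
  a_12 = 210/1400 = 0.15, a_22 = 420/1400 = 0.30
I − A =
  [   0.80    -0.15]
  [  -0.35     0.70]
det(I−A) = (0.80)(0.70) − (-0.15)(-0.35) = 0.5075
adj(I−A) = [[0.70, 0.15], [0.35, 0.80]]
(I − A)⁻¹ = adj(I−A) / det(I−A) ≈
  [   1.3793     0.2956]
  [   0.6897     1.5764]
Δx = (I − A)⁻¹ Δd with Δd having +120 in the Rail component and 0 elsewhere.
So Δx_1 = L_11 · (+120), where L_11 = adj(I−A)_11 / det(I−A) = 0.70 / 0.5075.
Δx_1 = 0.70 × (+120) / 0.5075 = 84.00 / 0.5075 ≈ 165.52.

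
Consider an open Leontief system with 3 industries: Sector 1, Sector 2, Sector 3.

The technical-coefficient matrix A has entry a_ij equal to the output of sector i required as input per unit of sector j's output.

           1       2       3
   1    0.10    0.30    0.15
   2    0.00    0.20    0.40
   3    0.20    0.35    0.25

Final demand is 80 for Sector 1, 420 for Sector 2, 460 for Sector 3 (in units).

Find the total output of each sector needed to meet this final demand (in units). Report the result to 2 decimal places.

x_1 = 720.63, x_2 = 1210.11, x_3 = 1370.22

I − A =
  [   0.90    -0.30    -0.15]
  [   0.00     0.80    -0.40]
  [  -0.20    -0.35     0.75]
Cofactors of I−A, C_ij = (−1)^(i+j)·(minor ij) (rows/columns in the sector order above):
  C_11 = (0.80)(0.75) − (-0.40)(-0.35) = 0.4600
  C_12 = −[(0.00)(0.75) − (-0.40)(-0.20)] = 0.0800
  C_13 = (0.00)(-0.35) − (0.80)(-0.20) = 0.1600
  C_21 = −[(-0.30)(0.75) − (-0.15)(-0.35)] = 0.2775
  C_22 = (0.90)(0.75) − (-0.15)(-0.20) = 0.6450
  C_23 = −[(0.90)(-0.35) − (-0.30)(-0.20)] = 0.3750
  C_31 = (-0.30)(-0.40) − (-0.15)(0.80) = 0.2400
  C_32 = −[(0.90)(-0.40) − (-0.15)(0.00)] = 0.3600
  C_33 = (0.90)(0.80) − (-0.30)(0.00) = 0.7200
det(I−A) = Σ_j (I−A)_1j·C_1j = (0.90)(0.4600) + (-0.30)(0.0800) + (-0.15)(0.1600) = 0.3660
adj(I−A) = Cᵀ =
  [ 0.4600   0.2775   0.2400]
  [ 0.0800   0.6450   0.3600]
  [ 0.1600   0.3750   0.7200]
(I − A)⁻¹ = adj(I−A) / det(I−A) ≈
  [   1.2568     0.7582     0.6557]
  [   0.2186     1.7623     0.9836]
  [   0.4372     1.0246     1.9672]
x = (I − A)⁻¹ d = adj(I−A)·d / det(I−A), with det(I−A) = 0.3660:
  x_1 = (0.4600·80 + 0.2775·420 + 0.2400·460) / 0.3660 = 263.75 / 0.3660 ≈ 720.63
  x_2 = (0.0800·80 + 0.6450·420 + 0.3600·460) / 0.3660 = 442.90 / 0.3660 ≈ 1210.11
  x_3 = (0.1600·80 + 0.3750·420 + 0.7200·460) / 0.3660 = 501.50 / 0.3660 ≈ 1370.22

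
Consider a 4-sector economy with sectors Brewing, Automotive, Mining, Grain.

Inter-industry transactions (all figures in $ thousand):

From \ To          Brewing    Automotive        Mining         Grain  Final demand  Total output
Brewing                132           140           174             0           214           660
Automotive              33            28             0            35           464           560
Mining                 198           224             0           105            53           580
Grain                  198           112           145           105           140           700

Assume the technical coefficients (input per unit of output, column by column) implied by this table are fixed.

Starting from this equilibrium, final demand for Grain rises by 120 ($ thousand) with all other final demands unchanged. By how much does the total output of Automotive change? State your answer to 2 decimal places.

Technical coefficients a_ij = z_ij / X_j:
  a_BB = 132/660 = 0.20, a_AB = 33/660 = 0.05, a_MB = 198/660 = 0.30, a_GB = 198/660 = 0.30
  a_BA = 140/560 = 0.25, a_AA = 28/560 = 0.05, a_MA = 224/560 = 0.40, a_GA = 112/560 = 0.20
  a_BM = 174/580 = 0.30, a_AM = 0/580 = 0.00, a_MM = 0/580 = 0.00, a_GM = 145/580 = 0.25
  a_BG = 0/700 = 0.00, a_AG = 35/700 = 0.05, a_MG = 105/700 = 0.15, a_GG = 105/700 = 0.15
I − A =
  [   0.80    -0.25    -0.30     0.00]
  [  -0.05     0.95     0.00    -0.05]
  [  -0.30    -0.40     1.00    -0.15]
  [  -0.30    -0.20    -0.25     0.85]
Compute the cofactors C_ij = (−1)^(i+j)·(3×3 minor ij) of I−A; the adjugate is their transpose:
adj(I−A) = Cᵀ =
  [ 0.756875   0.314125   0.242375   0.061250]
  [ 0.059375   0.560000   0.027250   0.037750]
  [ 0.306500   0.371000   0.623625   0.131875]
  [ 0.371250   0.351750   0.275375   0.656000]
det(I−A) = Σ_j (I−A)_1j·C_1j = (0.80)(0.756875) + (-0.25)(0.059375) + (-0.30)(0.306500) + (0.00)(0.371250) = 0.49870625
(I − A)⁻¹ = adj(I−A) / det(I−A) ≈
  [   1.5177     0.6299     0.4860     0.1228]
  [   0.1191     1.1229     0.0546     0.0757]
  [   0.6146     0.7439     1.2505     0.2644]
  [   0.7444     0.7053     0.5522     1.3154]
Δx = (I − A)⁻¹ Δd with Δd having +120 in the Grain component and 0 elsewhere.
So Δx_A = L_AG · (+120), where L_AG = adj(I−A)_AG / det(I−A) = 0.037750 / 0.49870625.
Δx_A = 0.037750 × (+120) / 0.49870625 = 4.53 / 0.49870625 ≈ 9.08.

Δx_A = 9.08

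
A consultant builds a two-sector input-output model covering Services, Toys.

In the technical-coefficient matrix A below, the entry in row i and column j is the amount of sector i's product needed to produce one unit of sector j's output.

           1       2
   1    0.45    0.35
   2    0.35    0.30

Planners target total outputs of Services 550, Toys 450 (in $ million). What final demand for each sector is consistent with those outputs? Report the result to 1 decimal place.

I − A =
  [   0.55    -0.35]
  [  -0.35     0.70]
d = (I − A) x:
  d_1 = (+0.55)·550 + (-0.35)·450 = 145.0
  d_2 = (-0.35)·550 + (+0.70)·450 = 122.5

d_1 = 145.0, d_2 = 122.5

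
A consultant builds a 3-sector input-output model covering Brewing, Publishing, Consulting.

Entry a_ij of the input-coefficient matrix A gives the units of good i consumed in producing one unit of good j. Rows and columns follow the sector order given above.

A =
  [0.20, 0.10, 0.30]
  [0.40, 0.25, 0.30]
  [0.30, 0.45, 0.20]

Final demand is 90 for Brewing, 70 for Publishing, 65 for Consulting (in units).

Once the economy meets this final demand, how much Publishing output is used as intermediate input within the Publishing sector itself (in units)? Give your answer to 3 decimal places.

z_PP = 117.900

I − A =
  [   0.80    -0.10    -0.30]
  [  -0.40     0.75    -0.30]
  [  -0.30    -0.45     0.80]
Cofactors of I−A, C_ij = (−1)^(i+j)·(minor ij) (rows/columns in the sector order above):
  C_11 = (0.75)(0.80) − (-0.30)(-0.45) = 0.4650
  C_12 = −[(-0.40)(0.80) − (-0.30)(-0.30)] = 0.4100
  C_13 = (-0.40)(-0.45) − (0.75)(-0.30) = 0.4050
  C_21 = −[(-0.10)(0.80) − (-0.30)(-0.45)] = 0.2150
  C_22 = (0.80)(0.80) − (-0.30)(-0.30) = 0.5500
  C_23 = −[(0.80)(-0.45) − (-0.10)(-0.30)] = 0.3900
  C_31 = (-0.10)(-0.30) − (-0.30)(0.75) = 0.2550
  C_32 = −[(0.80)(-0.30) − (-0.30)(-0.40)] = 0.3600
  C_33 = (0.80)(0.75) − (-0.10)(-0.40) = 0.5600
det(I−A) = Σ_j (I−A)_1j·C_1j = (0.80)(0.4650) + (-0.10)(0.4100) + (-0.30)(0.4050) = 0.2095
adj(I−A) = Cᵀ =
  [ 0.4650   0.2150   0.2550]
  [ 0.4100   0.5500   0.3600]
  [ 0.4050   0.3900   0.5600]
(I − A)⁻¹ = adj(I−A) / det(I−A) ≈
  [   2.2196     1.0263     1.2172]
  [   1.9570     2.6253     1.7184]
  [   1.9332     1.8616     2.6730]
First solve x = (I − A)⁻¹ d = adj(I−A)·d / det(I−A); in particular x_P = (0.4100·90 + 0.5500·70 + 0.3600·65) / 0.2095 = 98.80 / 0.2095 ≈ 471.59905.
Intermediate flow from P to P: z_PP = a_PP · x_P = 0.25 × 98.80 / 0.2095 = 24.70 / 0.2095 ≈ 117.900.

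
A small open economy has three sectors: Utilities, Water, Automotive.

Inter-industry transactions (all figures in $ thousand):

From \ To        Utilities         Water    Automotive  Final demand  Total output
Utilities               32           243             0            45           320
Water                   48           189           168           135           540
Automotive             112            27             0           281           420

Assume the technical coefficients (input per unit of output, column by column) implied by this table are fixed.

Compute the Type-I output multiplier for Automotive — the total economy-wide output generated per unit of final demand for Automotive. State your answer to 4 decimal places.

m_A = 2.4227

Technical coefficients a_ij = z_ij / X_j:
  a_UU = 32/320 = 0.10, a_WU = 48/320 = 0.15, a_AU = 112/320 = 0.35
  a_UW = 243/540 = 0.45, a_WW = 189/540 = 0.35, a_AW = 27/540 = 0.05
  a_UA = 0/420 = 0.00, a_WA = 168/420 = 0.40, a_AA = 0/420 = 0.00
I − A =
  [   0.90    -0.45     0.00]
  [  -0.15     0.65    -0.40]
  [  -0.35    -0.05     1.00]
Cofactors of I−A, C_ij = (−1)^(i+j)·(minor ij) (rows/columns in the sector order above):
  C_11 = (0.65)(1.00) − (-0.40)(-0.05) = 0.6300
  C_12 = −[(-0.15)(1.00) − (-0.40)(-0.35)] = 0.2900
  C_13 = (-0.15)(-0.05) − (0.65)(-0.35) = 0.2350
  C_21 = −[(-0.45)(1.00) − (0.00)(-0.05)] = 0.4500
  C_22 = (0.90)(1.00) − (0.00)(-0.35) = 0.9000
  C_23 = −[(0.90)(-0.05) − (-0.45)(-0.35)] = 0.2025
  C_31 = (-0.45)(-0.40) − (0.00)(0.65) = 0.1800
  C_32 = −[(0.90)(-0.40) − (0.00)(-0.15)] = 0.3600
  C_33 = (0.90)(0.65) − (-0.45)(-0.15) = 0.5175
det(I−A) = Σ_j (I−A)_1j·C_1j = (0.90)(0.6300) + (-0.45)(0.2900) + (0.00)(0.2350) = 0.4365
adj(I−A) = Cᵀ =
  [ 0.6300   0.4500   0.1800]
  [ 0.2900   0.9000   0.3600]
  [ 0.2350   0.2025   0.5175]
(I − A)⁻¹ = adj(I−A) / det(I−A) ≈
  [   1.44330     1.03093     0.41237]
  [   0.66438     2.06186     0.82474]
  [   0.53837     0.46392     1.18557]
The output multiplier for sector j is the column-j sum of the Leontief inverse (I − A)⁻¹ = adj(I−A) / det(I−A).
Column A of adj(I−A): (0.1800, 0.3600, 0.5175); det(I−A) = 0.4365.
m_A = (0.1800 + 0.3600 + 0.5175) / 0.4365 = 1.0575 / 0.4365 ≈ 2.4227.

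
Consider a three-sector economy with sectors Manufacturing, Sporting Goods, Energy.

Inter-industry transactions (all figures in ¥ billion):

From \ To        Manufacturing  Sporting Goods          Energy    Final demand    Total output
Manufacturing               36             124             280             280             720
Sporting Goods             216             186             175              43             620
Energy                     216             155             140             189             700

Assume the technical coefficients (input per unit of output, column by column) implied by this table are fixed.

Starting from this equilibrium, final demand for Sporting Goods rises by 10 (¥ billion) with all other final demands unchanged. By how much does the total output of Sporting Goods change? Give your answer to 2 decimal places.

Δx_S = 21.65

Technical coefficients a_ij = z_ij / X_j:
  a_MM = 36/720 = 0.05, a_SM = 216/720 = 0.30, a_EM = 216/720 = 0.30
  a_MS = 124/620 = 0.20, a_SS = 186/620 = 0.30, a_ES = 155/620 = 0.25
  a_ME = 280/700 = 0.40, a_SE = 175/700 = 0.25, a_EE = 140/700 = 0.20
I − A =
  [   0.95    -0.20    -0.40]
  [  -0.30     0.70    -0.25]
  [  -0.30    -0.25     0.80]
Cofactors of I−A, C_ij = (−1)^(i+j)·(minor ij) (rows/columns in the sector order above):
  C_11 = (0.70)(0.80) − (-0.25)(-0.25) = 0.4975
  C_12 = −[(-0.30)(0.80) − (-0.25)(-0.30)] = 0.3150
  C_13 = (-0.30)(-0.25) − (0.70)(-0.30) = 0.2850
  C_21 = −[(-0.20)(0.80) − (-0.40)(-0.25)] = 0.2600
  C_22 = (0.95)(0.80) − (-0.40)(-0.30) = 0.6400
  C_23 = −[(0.95)(-0.25) − (-0.20)(-0.30)] = 0.2975
  C_31 = (-0.20)(-0.25) − (-0.40)(0.70) = 0.3300
  C_32 = −[(0.95)(-0.25) − (-0.40)(-0.30)] = 0.3575
  C_33 = (0.95)(0.70) − (-0.20)(-0.30) = 0.6050
det(I−A) = Σ_j (I−A)_1j·C_1j = (0.95)(0.4975) + (-0.20)(0.3150) + (-0.40)(0.2850) = 0.295625
adj(I−A) = Cᵀ =
  [ 0.4975   0.2600   0.3300]
  [ 0.3150   0.6400   0.3575]
  [ 0.2850   0.2975   0.6050]
(I − A)⁻¹ = adj(I−A) / det(I−A) ≈
  [   1.6829     0.8795     1.1163]
  [   1.0655     2.1649     1.2093]
  [   0.9641     1.0063     2.0465]
Δx = (I − A)⁻¹ Δd with Δd having +10 in the Sporting Goods component and 0 elsewhere.
So Δx_S = L_SS · (+10), where L_SS = adj(I−A)_SS / det(I−A) = 0.6400 / 0.295625.
Δx_S = 0.6400 × (+10) / 0.295625 = 6.40 / 0.295625 ≈ 21.65.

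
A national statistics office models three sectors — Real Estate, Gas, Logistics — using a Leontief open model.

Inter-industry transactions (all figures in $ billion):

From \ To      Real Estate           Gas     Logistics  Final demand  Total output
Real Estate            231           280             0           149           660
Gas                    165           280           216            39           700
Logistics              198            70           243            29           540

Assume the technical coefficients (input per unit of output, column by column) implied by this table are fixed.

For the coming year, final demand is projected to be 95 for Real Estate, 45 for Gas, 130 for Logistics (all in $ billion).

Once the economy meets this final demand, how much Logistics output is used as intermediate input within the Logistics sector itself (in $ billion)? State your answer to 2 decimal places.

Technical coefficients a_ij = z_ij / X_j:
  a_RR = 231/660 = 0.35, a_GR = 165/660 = 0.25, a_LR = 198/660 = 0.30
  a_RG = 280/700 = 0.40, a_GG = 280/700 = 0.40, a_LG = 70/700 = 0.10
  a_RL = 0/540 = 0.00, a_GL = 216/540 = 0.40, a_LL = 243/540 = 0.45
I − A =
  [   0.65    -0.40     0.00]
  [  -0.25     0.60    -0.40]
  [  -0.30    -0.10     0.55]
Cofactors of I−A, C_ij = (−1)^(i+j)·(minor ij) (rows/columns in the sector order above):
  C_11 = (0.60)(0.55) − (-0.40)(-0.10) = 0.2900
  C_12 = −[(-0.25)(0.55) − (-0.40)(-0.30)] = 0.2575
  C_13 = (-0.25)(-0.10) − (0.60)(-0.30) = 0.2050
  C_21 = −[(-0.40)(0.55) − (0.00)(-0.10)] = 0.2200
  C_22 = (0.65)(0.55) − (0.00)(-0.30) = 0.3575
  C_23 = −[(0.65)(-0.10) − (-0.40)(-0.30)] = 0.1850
  C_31 = (-0.40)(-0.40) − (0.00)(0.60) = 0.1600
  C_32 = −[(0.65)(-0.40) − (0.00)(-0.25)] = 0.2600
  C_33 = (0.65)(0.60) − (-0.40)(-0.25) = 0.2900
det(I−A) = Σ_j (I−A)_1j·C_1j = (0.65)(0.2900) + (-0.40)(0.2575) + (0.00)(0.2050) = 0.0855
adj(I−A) = Cᵀ =
  [ 0.2900   0.2200   0.1600]
  [ 0.2575   0.3575   0.2600]
  [ 0.2050   0.1850   0.2900]
(I − A)⁻¹ = adj(I−A) / det(I−A) ≈
  [   3.3918     2.5731     1.8713]
  [   3.0117     4.1813     3.0409]
  [   2.3977     2.1637     3.3918]
First solve x = (I − A)⁻¹ d = adj(I−A)·d / det(I−A); in particular x_L = (0.2050·95 + 0.1850·45 + 0.2900·130) / 0.0855 = 65.50 / 0.0855 ≈ 766.0819.
Intermediate flow from L to L: z_LL = a_LL · x_L = 0.45 × 65.50 / 0.0855 = 29.475 / 0.0855 ≈ 344.74.

z_LL = 344.74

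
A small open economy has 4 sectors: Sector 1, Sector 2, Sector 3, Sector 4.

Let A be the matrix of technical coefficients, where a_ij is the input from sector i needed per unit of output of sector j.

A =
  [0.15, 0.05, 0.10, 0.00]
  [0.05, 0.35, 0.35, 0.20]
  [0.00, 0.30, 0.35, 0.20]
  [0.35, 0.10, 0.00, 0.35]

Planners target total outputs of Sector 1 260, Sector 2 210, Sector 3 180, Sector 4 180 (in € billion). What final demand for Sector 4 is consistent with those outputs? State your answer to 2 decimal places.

I − A =
  [   0.85    -0.05    -0.10     0.00]
  [  -0.05     0.65    -0.35    -0.20]
  [   0.00    -0.30     0.65    -0.20]
  [  -0.35    -0.10     0.00     0.65]
d = (I − A) x:
  d_1 = (+0.85)·260 + (-0.05)·210 + (-0.10)·180 + (+0.00)·180 = 192.50
  d_2 = (-0.05)·260 + (+0.65)·210 + (-0.35)·180 + (-0.20)·180 = 24.50
  d_3 = (+0.00)·260 + (-0.30)·210 + (+0.65)·180 + (-0.20)·180 = 18.00
  d_4 = (-0.35)·260 + (-0.10)·210 + (+0.00)·180 + (+0.65)·180 = 5.00

d_4 = 5.00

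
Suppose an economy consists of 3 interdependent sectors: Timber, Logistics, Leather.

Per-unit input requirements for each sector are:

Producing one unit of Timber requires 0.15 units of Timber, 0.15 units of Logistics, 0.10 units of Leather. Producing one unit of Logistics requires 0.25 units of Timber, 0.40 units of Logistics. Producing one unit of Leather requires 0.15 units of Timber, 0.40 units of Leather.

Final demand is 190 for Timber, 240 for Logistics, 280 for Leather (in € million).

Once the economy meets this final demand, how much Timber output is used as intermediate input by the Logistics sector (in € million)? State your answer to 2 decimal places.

I − A =
  [   0.85    -0.25    -0.15]
  [  -0.15     0.60     0.00]
  [  -0.10     0.00     0.60]
Cofactors of I−A, C_ij = (−1)^(i+j)·(minor ij) (rows/columns in the sector order above):
  C_11 = (0.60)(0.60) − (0.00)(0.00) = 0.3600
  C_12 = −[(-0.15)(0.60) − (0.00)(-0.10)] = 0.0900
  C_13 = (-0.15)(0.00) − (0.60)(-0.10) = 0.0600
  C_21 = −[(-0.25)(0.60) − (-0.15)(0.00)] = 0.1500
  C_22 = (0.85)(0.60) − (-0.15)(-0.10) = 0.4950
  C_23 = −[(0.85)(0.00) − (-0.25)(-0.10)] = 0.0250
  C_31 = (-0.25)(0.00) − (-0.15)(0.60) = 0.0900
  C_32 = −[(0.85)(0.00) − (-0.15)(-0.15)] = 0.0225
  C_33 = (0.85)(0.60) − (-0.25)(-0.15) = 0.4725
det(I−A) = Σ_j (I−A)_1j·C_1j = (0.85)(0.3600) + (-0.25)(0.0900) + (-0.15)(0.0600) = 0.2745
adj(I−A) = Cᵀ =
  [ 0.3600   0.1500   0.0900]
  [ 0.0900   0.4950   0.0225]
  [ 0.0600   0.0250   0.4725]
(I − A)⁻¹ = adj(I−A) / det(I−A) ≈
  [   1.3115     0.5464     0.3279]
  [   0.3279     1.8033     0.0820]
  [   0.2186     0.0911     1.7213]
First solve x = (I − A)⁻¹ d = adj(I−A)·d / det(I−A); in particular x_2 = (0.0900·190 + 0.4950·240 + 0.0225·280) / 0.2745 = 142.20 / 0.2745 ≈ 518.0328.
Intermediate flow from 1 to 2: z_12 = a_12 · x_2 = 0.25 × 142.20 / 0.2745 = 35.55 / 0.2745 ≈ 129.51.

z_12 = 129.51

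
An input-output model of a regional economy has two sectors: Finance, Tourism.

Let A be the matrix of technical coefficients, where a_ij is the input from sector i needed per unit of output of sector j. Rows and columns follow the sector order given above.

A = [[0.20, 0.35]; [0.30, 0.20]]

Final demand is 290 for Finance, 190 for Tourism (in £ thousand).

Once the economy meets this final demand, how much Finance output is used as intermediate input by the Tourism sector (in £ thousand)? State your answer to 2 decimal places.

I − A =
  [   0.80    -0.35]
  [  -0.30     0.80]
det(I−A) = (0.80)(0.80) − (-0.35)(-0.30) = 0.5350
adj(I−A) = [[0.80, 0.35], [0.30, 0.80]]
(I − A)⁻¹ = adj(I−A) / det(I−A) ≈
  [   1.4953     0.6542]
  [   0.5607     1.4953]
First solve x = (I − A)⁻¹ d = adj(I−A)·d / det(I−A); in particular x_2 = (0.30·290 + 0.80·190) / 0.5350 = 239.00 / 0.5350 ≈ 446.7290.
Intermediate flow from 1 to 2: z_12 = a_12 · x_2 = 0.35 × 239.00 / 0.5350 = 83.65 / 0.5350 ≈ 156.36.

z_12 = 156.36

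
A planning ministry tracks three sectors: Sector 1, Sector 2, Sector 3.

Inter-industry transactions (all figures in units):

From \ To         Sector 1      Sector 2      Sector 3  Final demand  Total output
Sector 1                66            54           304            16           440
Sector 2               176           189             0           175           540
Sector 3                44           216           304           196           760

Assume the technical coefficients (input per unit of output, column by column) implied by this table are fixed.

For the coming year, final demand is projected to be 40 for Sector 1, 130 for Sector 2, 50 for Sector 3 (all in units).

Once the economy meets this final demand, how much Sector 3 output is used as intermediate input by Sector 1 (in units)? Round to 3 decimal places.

Technical coefficients a_ij = z_ij / X_j:
  a_11 = 66/440 = 0.15, a_21 = 176/440 = 0.40, a_31 = 44/440 = 0.10
  a_12 = 54/540 = 0.10, a_22 = 189/540 = 0.35, a_32 = 216/540 = 0.40
  a_13 = 304/760 = 0.40, a_23 = 0/760 = 0.00, a_33 = 304/760 = 0.40
I − A =
  [   0.85    -0.10    -0.40]
  [  -0.40     0.65     0.00]
  [  -0.10    -0.40     0.60]
Cofactors of I−A, C_ij = (−1)^(i+j)·(minor ij) (rows/columns in the sector order above):
  C_11 = (0.65)(0.60) − (0.00)(-0.40) = 0.3900
  C_12 = −[(-0.40)(0.60) − (0.00)(-0.10)] = 0.2400
  C_13 = (-0.40)(-0.40) − (0.65)(-0.10) = 0.2250
  C_21 = −[(-0.10)(0.60) − (-0.40)(-0.40)] = 0.2200
  C_22 = (0.85)(0.60) − (-0.40)(-0.10) = 0.4700
  C_23 = −[(0.85)(-0.40) − (-0.10)(-0.10)] = 0.3500
  C_31 = (-0.10)(0.00) − (-0.40)(0.65) = 0.2600
  C_32 = −[(0.85)(0.00) − (-0.40)(-0.40)] = 0.1600
  C_33 = (0.85)(0.65) − (-0.10)(-0.40) = 0.5125
det(I−A) = Σ_j (I−A)_1j·C_1j = (0.85)(0.3900) + (-0.10)(0.2400) + (-0.40)(0.2250) = 0.2175
adj(I−A) = Cᵀ =
  [ 0.3900   0.2200   0.2600]
  [ 0.2400   0.4700   0.1600]
  [ 0.2250   0.3500   0.5125]
(I − A)⁻¹ = adj(I−A) / det(I−A) ≈
  [   1.7931     1.0115     1.1954]
  [   1.1034     2.1609     0.7356]
  [   1.0345     1.6092     2.3563]
First solve x = (I − A)⁻¹ d = adj(I−A)·d / det(I−A); in particular x_1 = (0.3900·40 + 0.2200·130 + 0.2600·50) / 0.2175 = 57.20 / 0.2175 ≈ 262.98851.
Intermediate flow from 3 to 1: z_31 = a_31 · x_1 = 0.10 × 57.20 / 0.2175 = 5.72 / 0.2175 ≈ 26.299.

z_31 = 26.299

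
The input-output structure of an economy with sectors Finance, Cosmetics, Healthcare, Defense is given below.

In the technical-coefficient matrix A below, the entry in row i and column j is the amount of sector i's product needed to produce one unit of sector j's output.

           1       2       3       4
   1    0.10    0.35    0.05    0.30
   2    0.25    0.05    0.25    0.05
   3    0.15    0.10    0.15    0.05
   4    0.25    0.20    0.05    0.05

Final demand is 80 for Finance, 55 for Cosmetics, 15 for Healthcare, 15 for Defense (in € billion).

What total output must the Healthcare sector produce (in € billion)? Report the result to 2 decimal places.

x_3 = 68.18

I − A =
  [   0.90    -0.35    -0.05    -0.30]
  [  -0.25     0.95    -0.25    -0.05]
  [  -0.15    -0.10     0.85    -0.05]
  [  -0.25    -0.20    -0.05     0.95]
Compute the cofactors C_ij = (−1)^(i+j)·(3×3 minor ij) of I−A; the adjugate is their transpose:
adj(I−A) = Cᵀ =
  [ 0.729750   0.339500   0.157875   0.256625]
  [ 0.251000   0.650750   0.213500   0.124750]
  [ 0.173250   0.150250   0.629500   0.095750]
  [ 0.254000   0.234250   0.119625   0.608375]
det(I−A) = Σ_j (I−A)_1j·C_1j = (0.90)(0.729750) + (-0.35)(0.251000) + (-0.05)(0.173250) + (-0.30)(0.254000) = 0.4840625
(I − A)⁻¹ = adj(I−A) / det(I−A) ≈
  [   1.5076     0.7014     0.3261     0.5301]
  [   0.5185     1.3444     0.4411     0.2577]
  [   0.3579     0.3104     1.3005     0.1978]
  [   0.5247     0.4839     0.2471     1.2568]
x = (I − A)⁻¹ d = adj(I−A)·d / det(I−A), with det(I−A) = 0.4840625:
  x_1 = (0.729750·80 + 0.339500·55 + 0.157875·15 + 0.256625·15) / 0.4840625 = 83.27 / 0.4840625 ≈ 172.02
  x_2 = (0.251000·80 + 0.650750·55 + 0.213500·15 + 0.124750·15) / 0.4840625 = 60.945 / 0.4840625 ≈ 125.90
  x_3 = (0.173250·80 + 0.150250·55 + 0.629500·15 + 0.095750·15) / 0.4840625 = 33.0025 / 0.4840625 ≈ 68.18
  x_4 = (0.254000·80 + 0.234250·55 + 0.119625·15 + 0.608375·15) / 0.4840625 = 44.12375 / 0.4840625 ≈ 91.15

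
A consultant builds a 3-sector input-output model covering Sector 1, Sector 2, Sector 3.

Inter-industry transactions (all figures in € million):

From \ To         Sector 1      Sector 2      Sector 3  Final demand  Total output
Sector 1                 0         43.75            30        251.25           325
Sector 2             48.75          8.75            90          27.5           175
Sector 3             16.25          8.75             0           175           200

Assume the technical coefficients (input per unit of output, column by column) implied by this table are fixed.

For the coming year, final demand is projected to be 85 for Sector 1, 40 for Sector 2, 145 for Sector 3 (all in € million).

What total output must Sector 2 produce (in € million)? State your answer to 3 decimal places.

x_2 = 140.248

Technical coefficients a_ij = z_ij / X_j:
  a_11 = 0/325 = 0.00, a_21 = 48.75/325 = 0.15, a_31 = 16.25/325 = 0.05
  a_12 = 43.75/175 = 0.25, a_22 = 8.75/175 = 0.05, a_32 = 8.75/175 = 0.05
  a_13 = 30/200 = 0.15, a_23 = 90/200 = 0.45, a_33 = 0/200 = 0.00
I − A =
  [   1.00    -0.25    -0.15]
  [  -0.15     0.95    -0.45]
  [  -0.05    -0.05     1.00]
Cofactors of I−A, C_ij = (−1)^(i+j)·(minor ij) (rows/columns in the sector order above):
  C_11 = (0.95)(1.00) − (-0.45)(-0.05) = 0.9275
  C_12 = −[(-0.15)(1.00) − (-0.45)(-0.05)] = 0.1725
  C_13 = (-0.15)(-0.05) − (0.95)(-0.05) = 0.0550
  C_21 = −[(-0.25)(1.00) − (-0.15)(-0.05)] = 0.2575
  C_22 = (1.00)(1.00) − (-0.15)(-0.05) = 0.9925
  C_23 = −[(1.00)(-0.05) − (-0.25)(-0.05)] = 0.0625
  C_31 = (-0.25)(-0.45) − (-0.15)(0.95) = 0.2550
  C_32 = −[(1.00)(-0.45) − (-0.15)(-0.15)] = 0.4725
  C_33 = (1.00)(0.95) − (-0.25)(-0.15) = 0.9125
det(I−A) = Σ_j (I−A)_1j·C_1j = (1.00)(0.9275) + (-0.25)(0.1725) + (-0.15)(0.0550) = 0.876125
adj(I−A) = Cᵀ =
  [ 0.9275   0.2575   0.2550]
  [ 0.1725   0.9925   0.4725]
  [ 0.0550   0.0625   0.9125]
(I − A)⁻¹ = adj(I−A) / det(I−A) ≈
  [   1.0586     0.2939     0.2911]
  [   0.1969     1.1328     0.5393]
  [   0.0628     0.0713     1.0415]
x = (I − A)⁻¹ d = adj(I−A)·d / det(I−A), with det(I−A) = 0.876125:
  x_1 = (0.9275·85 + 0.2575·40 + 0.2550·145) / 0.876125 = 126.1125 / 0.876125 ≈ 143.944
  x_2 = (0.1725·85 + 0.9925·40 + 0.4725·145) / 0.876125 = 122.875 / 0.876125 ≈ 140.248
  x_3 = (0.0550·85 + 0.0625·40 + 0.9125·145) / 0.876125 = 139.4875 / 0.876125 ≈ 159.210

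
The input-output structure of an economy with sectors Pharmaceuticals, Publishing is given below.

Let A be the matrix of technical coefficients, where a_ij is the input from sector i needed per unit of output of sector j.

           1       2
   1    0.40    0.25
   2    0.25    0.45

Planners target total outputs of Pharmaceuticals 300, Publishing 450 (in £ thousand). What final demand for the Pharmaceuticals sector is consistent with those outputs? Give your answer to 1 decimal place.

d_1 = 67.5

I − A =
  [   0.60    -0.25]
  [  -0.25     0.55]
d = (I − A) x:
  d_1 = (+0.60)·300 + (-0.25)·450 = 67.5
  d_2 = (-0.25)·300 + (+0.55)·450 = 172.5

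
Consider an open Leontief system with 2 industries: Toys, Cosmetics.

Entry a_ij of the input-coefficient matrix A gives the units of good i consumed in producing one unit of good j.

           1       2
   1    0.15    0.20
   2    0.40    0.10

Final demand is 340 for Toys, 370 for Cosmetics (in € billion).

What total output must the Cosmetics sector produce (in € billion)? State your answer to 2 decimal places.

x_2 = 657.66

I − A =
  [   0.85    -0.20]
  [  -0.40     0.90]
det(I−A) = (0.85)(0.90) − (-0.20)(-0.40) = 0.6850
adj(I−A) = [[0.90, 0.20], [0.40, 0.85]]
(I − A)⁻¹ = adj(I−A) / det(I−A) ≈
  [   1.3139     0.2920]
  [   0.5839     1.2409]
x = (I − A)⁻¹ d = adj(I−A)·d / det(I−A), with det(I−A) = 0.6850:
  x_1 = (0.90·340 + 0.20·370) / 0.6850 = 380.00 / 0.6850 ≈ 554.74
  x_2 = (0.40·340 + 0.85·370) / 0.6850 = 450.50 / 0.6850 ≈ 657.66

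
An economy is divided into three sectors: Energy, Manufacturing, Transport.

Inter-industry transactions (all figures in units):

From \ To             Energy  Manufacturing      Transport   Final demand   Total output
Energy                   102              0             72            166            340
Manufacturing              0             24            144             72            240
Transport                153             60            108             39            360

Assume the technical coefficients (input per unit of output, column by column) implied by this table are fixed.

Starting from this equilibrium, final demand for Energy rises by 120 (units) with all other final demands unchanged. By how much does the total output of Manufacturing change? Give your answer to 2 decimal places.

Technical coefficients a_ij = z_ij / X_j:
  a_11 = 102/340 = 0.30, a_21 = 0/340 = 0.00, a_31 = 153/340 = 0.45
  a_12 = 0/240 = 0.00, a_22 = 24/240 = 0.10, a_32 = 60/240 = 0.25
  a_13 = 72/360 = 0.20, a_23 = 144/360 = 0.40, a_33 = 108/360 = 0.30
I − A =
  [   0.70     0.00    -0.20]
  [   0.00     0.90    -0.40]
  [  -0.45    -0.25     0.70]
Cofactors of I−A, C_ij = (−1)^(i+j)·(minor ij) (rows/columns in the sector order above):
  C_11 = (0.90)(0.70) − (-0.40)(-0.25) = 0.5300
  C_12 = −[(0.00)(0.70) − (-0.40)(-0.45)] = 0.1800
  C_13 = (0.00)(-0.25) − (0.90)(-0.45) = 0.4050
  C_21 = −[(0.00)(0.70) − (-0.20)(-0.25)] = 0.0500
  C_22 = (0.70)(0.70) − (-0.20)(-0.45) = 0.4000
  C_23 = −[(0.70)(-0.25) − (0.00)(-0.45)] = 0.1750
  C_31 = (0.00)(-0.40) − (-0.20)(0.90) = 0.1800
  C_32 = −[(0.70)(-0.40) − (-0.20)(0.00)] = 0.2800
  C_33 = (0.70)(0.90) − (0.00)(0.00) = 0.6300
det(I−A) = Σ_j (I−A)_1j·C_1j = (0.70)(0.5300) + (0.00)(0.1800) + (-0.20)(0.4050) = 0.2900
adj(I−A) = Cᵀ =
  [ 0.5300   0.0500   0.1800]
  [ 0.1800   0.4000   0.2800]
  [ 0.4050   0.1750   0.6300]
(I − A)⁻¹ = adj(I−A) / det(I−A) ≈
  [   1.8276     0.1724     0.6207]
  [   0.6207     1.3793     0.9655]
  [   1.3966     0.6034     2.1724]
Δx = (I − A)⁻¹ Δd with Δd having +120 in the Energy component and 0 elsewhere.
So Δx_2 = L_21 · (+120), where L_21 = adj(I−A)_21 / det(I−A) = 0.1800 / 0.2900.
Δx_2 = 0.1800 × (+120) / 0.2900 = 21.60 / 0.2900 ≈ 74.48.

Δx_2 = 74.48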